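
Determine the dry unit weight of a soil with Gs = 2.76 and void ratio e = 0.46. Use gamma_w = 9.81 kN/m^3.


Result: 18.545 kN/m^3

Derivation:
Using gamma_d = Gs * gamma_w / (1 + e)
gamma_d = 2.76 * 9.81 / (1 + 0.46)
gamma_d = 2.76 * 9.81 / 1.46
gamma_d = 18.545 kN/m^3


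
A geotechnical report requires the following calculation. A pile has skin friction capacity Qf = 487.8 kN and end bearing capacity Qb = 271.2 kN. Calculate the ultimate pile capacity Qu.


Using Qu = Qf + Qb
Qu = 487.8 + 271.2
Qu = 759.0 kN


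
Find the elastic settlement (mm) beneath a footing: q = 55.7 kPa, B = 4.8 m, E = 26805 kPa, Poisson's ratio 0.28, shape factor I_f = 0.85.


Using Se = q * B * (1 - nu^2) * I_f / E
1 - nu^2 = 1 - 0.28^2 = 0.9216
Se = 55.7 * 4.8 * 0.9216 * 0.85 / 26805
Se = 0.007813 m
Convert to mm: Se = 0.007813 * 1000 = 7.813 mm


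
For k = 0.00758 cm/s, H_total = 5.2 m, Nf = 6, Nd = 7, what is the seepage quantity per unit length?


Convert k to m/s for unit consistency with H:
k = 0.00758 cm/s = 0.00758 / 100 m/s = 7.58e-05 m/s
Using q = k * H * Nf / Nd
Nf / Nd = 6 / 7 = 0.8571
q = 7.58e-05 * 5.2 * 0.8571
q = 0.0003379 m^3/s per m


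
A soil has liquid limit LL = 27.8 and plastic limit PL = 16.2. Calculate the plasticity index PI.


Using PI = LL - PL
PI = 27.8 - 16.2
PI = 11.6


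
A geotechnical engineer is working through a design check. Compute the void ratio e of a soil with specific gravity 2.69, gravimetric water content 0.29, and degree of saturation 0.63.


Result: 1.2383

Derivation:
Using the relation e = Gs * w / S
e = 2.69 * 0.29 / 0.63
e = 1.2383


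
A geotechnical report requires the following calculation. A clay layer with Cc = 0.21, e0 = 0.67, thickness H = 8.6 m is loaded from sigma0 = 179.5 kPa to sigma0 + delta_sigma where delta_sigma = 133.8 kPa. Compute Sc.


Using Sc = Cc * H / (1 + e0) * log10((sigma0 + delta_sigma) / sigma0)
Stress ratio = (179.5 + 133.8) / 179.5 = 1.7454
log10(1.7454) = 0.241896
Cc * H / (1 + e0) = 0.21 * 8.6 / (1 + 0.67) = 1.08144
Sc = 1.08144 * 0.241896
Sc = 0.2616 m


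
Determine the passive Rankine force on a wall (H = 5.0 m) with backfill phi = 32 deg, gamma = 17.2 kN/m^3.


Result: 699.74 kN/m

Derivation:
Compute passive earth pressure coefficient:
Kp = tan^2(45 + phi/2) = tan^2(61.0) = 3.254588
Compute passive force:
Pp = 0.5 * Kp * gamma * H^2
Pp = 0.5 * 3.254588 * 17.2 * 5.0^2
Pp = 699.74 kN/m


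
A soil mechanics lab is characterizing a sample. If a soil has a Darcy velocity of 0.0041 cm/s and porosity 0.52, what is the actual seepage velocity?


Using v_s = v_d / n
v_s = 0.0041 / 0.52
v_s = 0.00788 cm/s


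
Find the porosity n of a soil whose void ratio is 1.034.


Result: 0.5084

Derivation:
Using the relation n = e / (1 + e)
n = 1.034 / (1 + 1.034)
n = 1.034 / 2.034
n = 0.5084


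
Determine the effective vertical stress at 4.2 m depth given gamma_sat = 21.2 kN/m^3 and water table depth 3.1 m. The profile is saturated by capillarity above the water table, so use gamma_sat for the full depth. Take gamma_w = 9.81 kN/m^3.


Result: 78.25 kPa

Derivation:
Total stress = gamma_sat * depth
sigma = 21.2 * 4.2 = 89.04 kPa
Pore water pressure u = gamma_w * (depth - d_wt)
u = 9.81 * (4.2 - 3.1) = 10.791 kPa
Effective stress = sigma - u
sigma' = 89.04 - 10.791 = 78.25 kPa


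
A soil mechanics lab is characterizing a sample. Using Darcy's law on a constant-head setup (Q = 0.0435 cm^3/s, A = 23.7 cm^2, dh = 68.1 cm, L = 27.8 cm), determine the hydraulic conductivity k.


Compute hydraulic gradient:
i = dh / L = 68.1 / 27.8 = 2.44964
Then apply Darcy's law:
k = Q / (A * i)
k = 0.0435 / (23.7 * 2.44964)
k = 0.0435 / 58.0565
k = 0.000749 cm/s


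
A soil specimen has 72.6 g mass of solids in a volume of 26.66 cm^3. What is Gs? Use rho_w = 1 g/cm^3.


Result: 2.723

Derivation:
Using Gs = m_s / (V_s * rho_w)
Since rho_w = 1 g/cm^3:
Gs = 72.6 / 26.66
Gs = 2.723


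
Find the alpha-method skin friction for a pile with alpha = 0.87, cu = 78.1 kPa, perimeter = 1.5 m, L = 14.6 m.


Result: 1488.04 kN

Derivation:
Using Qs = alpha * cu * perimeter * L
Qs = 0.87 * 78.1 * 1.5 * 14.6
Qs = 1488.04 kN


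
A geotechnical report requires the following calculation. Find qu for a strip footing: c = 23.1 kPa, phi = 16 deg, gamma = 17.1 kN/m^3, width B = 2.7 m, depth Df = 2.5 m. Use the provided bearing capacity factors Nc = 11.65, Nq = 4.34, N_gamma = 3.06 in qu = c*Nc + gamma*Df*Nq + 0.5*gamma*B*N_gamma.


Compute qu = c*Nc + gamma*Df*Nq + 0.5*gamma*B*N_gamma
Term 1: 23.1 * 11.65 = 269.115
Term 2: 17.1 * 2.5 * 4.34 = 185.535
Term 3: 0.5 * 17.1 * 2.7 * 3.06 = 70.6401
qu = 269.115 + 185.535 + 70.6401
qu = 525.29 kPa


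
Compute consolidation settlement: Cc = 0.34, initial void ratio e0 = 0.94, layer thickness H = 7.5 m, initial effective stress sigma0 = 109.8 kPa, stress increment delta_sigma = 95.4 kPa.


Result: 0.357 m

Derivation:
Using Sc = Cc * H / (1 + e0) * log10((sigma0 + delta_sigma) / sigma0)
Stress ratio = (109.8 + 95.4) / 109.8 = 1.86885
log10(1.86885) = 0.271575
Cc * H / (1 + e0) = 0.34 * 7.5 / (1 + 0.94) = 1.31443
Sc = 1.31443 * 0.271575
Sc = 0.357 m


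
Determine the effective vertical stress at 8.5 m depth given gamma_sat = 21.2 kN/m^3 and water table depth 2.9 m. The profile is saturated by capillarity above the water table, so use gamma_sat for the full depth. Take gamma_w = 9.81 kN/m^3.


Total stress = gamma_sat * depth
sigma = 21.2 * 8.5 = 180.2 kPa
Pore water pressure u = gamma_w * (depth - d_wt)
u = 9.81 * (8.5 - 2.9) = 54.936 kPa
Effective stress = sigma - u
sigma' = 180.2 - 54.936 = 125.26 kPa


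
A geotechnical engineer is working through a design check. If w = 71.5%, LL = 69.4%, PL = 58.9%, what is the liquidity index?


First compute the plasticity index:
PI = LL - PL = 69.4 - 58.9 = 10.5
Then compute the liquidity index:
LI = (w - PL) / PI
LI = (71.5 - 58.9) / 10.5
LI = 1.2


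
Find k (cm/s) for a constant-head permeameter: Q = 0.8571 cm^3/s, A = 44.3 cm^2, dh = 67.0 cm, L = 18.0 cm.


Compute hydraulic gradient:
i = dh / L = 67.0 / 18.0 = 3.72222
Then apply Darcy's law:
k = Q / (A * i)
k = 0.8571 / (44.3 * 3.72222)
k = 0.8571 / 164.894
k = 0.005198 cm/s


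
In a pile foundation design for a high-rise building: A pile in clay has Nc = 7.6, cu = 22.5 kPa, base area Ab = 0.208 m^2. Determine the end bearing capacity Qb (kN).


Result: 35.57 kN

Derivation:
Using Qb = Nc * cu * Ab
Qb = 7.6 * 22.5 * 0.208
Qb = 35.57 kN


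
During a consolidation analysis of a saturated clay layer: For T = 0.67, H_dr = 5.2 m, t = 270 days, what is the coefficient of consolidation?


Using cv = T * H_dr^2 / t
H_dr^2 = 5.2^2 = 27.04
cv = 0.67 * 27.04 / 270
cv = 0.0671 m^2/day


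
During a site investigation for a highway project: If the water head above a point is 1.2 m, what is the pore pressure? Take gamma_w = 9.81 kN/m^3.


Using u = gamma_w * h_w
u = 9.81 * 1.2
u = 11.77 kPa


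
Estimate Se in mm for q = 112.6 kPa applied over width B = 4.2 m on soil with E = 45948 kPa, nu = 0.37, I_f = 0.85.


Result: 7.551 mm

Derivation:
Using Se = q * B * (1 - nu^2) * I_f / E
1 - nu^2 = 1 - 0.37^2 = 0.8631
Se = 112.6 * 4.2 * 0.8631 * 0.85 / 45948
Se = 0.007551 m
Convert to mm: Se = 0.007551 * 1000 = 7.551 mm


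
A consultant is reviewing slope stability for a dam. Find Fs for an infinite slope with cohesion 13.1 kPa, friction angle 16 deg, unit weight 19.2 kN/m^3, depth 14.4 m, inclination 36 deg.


Using Fs = c / (gamma*H*sin(beta)*cos(beta)) + tan(phi)/tan(beta)
Cohesion contribution = 13.1 / (19.2*14.4*sin(36)*cos(36))
Cohesion contribution = 0.0996394
Friction contribution = tan(16)/tan(36) = 0.394671
Fs = 0.0996394 + 0.394671
Fs = 0.494


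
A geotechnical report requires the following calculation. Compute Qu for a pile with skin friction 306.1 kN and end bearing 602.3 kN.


Using Qu = Qf + Qb
Qu = 306.1 + 602.3
Qu = 908.4 kN


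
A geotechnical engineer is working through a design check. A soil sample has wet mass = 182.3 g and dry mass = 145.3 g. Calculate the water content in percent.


Using w = (m_wet - m_dry) / m_dry * 100
m_wet - m_dry = 182.3 - 145.3 = 37.0 g
w = 37.0 / 145.3 * 100
w = 25.46 %


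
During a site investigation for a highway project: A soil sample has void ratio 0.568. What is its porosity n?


Using the relation n = e / (1 + e)
n = 0.568 / (1 + 0.568)
n = 0.568 / 1.568
n = 0.3622


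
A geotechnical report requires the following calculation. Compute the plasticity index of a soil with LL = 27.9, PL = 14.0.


Using PI = LL - PL
PI = 27.9 - 14.0
PI = 13.9


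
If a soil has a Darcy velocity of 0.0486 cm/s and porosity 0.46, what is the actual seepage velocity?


Result: 0.10565 cm/s

Derivation:
Using v_s = v_d / n
v_s = 0.0486 / 0.46
v_s = 0.10565 cm/s


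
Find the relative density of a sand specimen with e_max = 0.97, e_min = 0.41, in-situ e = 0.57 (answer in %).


Using Dr = (e_max - e) / (e_max - e_min) * 100
e_max - e = 0.97 - 0.57 = 0.4
e_max - e_min = 0.97 - 0.41 = 0.56
Dr = 0.4 / 0.56 * 100
Dr = 71.43 %


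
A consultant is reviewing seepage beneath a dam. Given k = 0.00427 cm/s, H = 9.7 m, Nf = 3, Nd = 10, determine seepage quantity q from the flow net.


Convert k to m/s for unit consistency with H:
k = 0.00427 cm/s = 0.00427 / 100 m/s = 4.27e-05 m/s
Using q = k * H * Nf / Nd
Nf / Nd = 3 / 10 = 0.3
q = 4.27e-05 * 9.7 * 0.3
q = 0.0001243 m^3/s per m


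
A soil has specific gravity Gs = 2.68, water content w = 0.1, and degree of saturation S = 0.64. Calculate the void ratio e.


Using the relation e = Gs * w / S
e = 2.68 * 0.1 / 0.64
e = 0.4188


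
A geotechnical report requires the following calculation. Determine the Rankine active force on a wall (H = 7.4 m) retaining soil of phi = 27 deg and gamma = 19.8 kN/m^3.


Compute active earth pressure coefficient:
Ka = tan^2(45 - phi/2) = tan^2(31.5) = 0.375525
Compute active force:
Pa = 0.5 * Ka * gamma * H^2
Pa = 0.5 * 0.375525 * 19.8 * 7.4^2
Pa = 203.58 kN/m


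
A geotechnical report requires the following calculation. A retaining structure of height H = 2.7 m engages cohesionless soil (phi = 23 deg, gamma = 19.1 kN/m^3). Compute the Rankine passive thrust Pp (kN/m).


Compute passive earth pressure coefficient:
Kp = tan^2(45 + phi/2) = tan^2(56.5) = 2.282623
Compute passive force:
Pp = 0.5 * Kp * gamma * H^2
Pp = 0.5 * 2.282623 * 19.1 * 2.7^2
Pp = 158.92 kN/m


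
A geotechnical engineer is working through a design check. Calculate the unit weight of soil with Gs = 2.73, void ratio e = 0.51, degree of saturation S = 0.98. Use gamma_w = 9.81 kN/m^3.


Using gamma = gamma_w * (Gs + S*e) / (1 + e)
Numerator: Gs + S*e = 2.73 + 0.98*0.51 = 3.2298
Denominator: 1 + e = 1 + 0.51 = 1.51
gamma = 9.81 * 3.2298 / 1.51
gamma = 20.983 kN/m^3


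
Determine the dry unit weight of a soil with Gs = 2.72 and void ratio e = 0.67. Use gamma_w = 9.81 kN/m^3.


Using gamma_d = Gs * gamma_w / (1 + e)
gamma_d = 2.72 * 9.81 / (1 + 0.67)
gamma_d = 2.72 * 9.81 / 1.67
gamma_d = 15.978 kN/m^3


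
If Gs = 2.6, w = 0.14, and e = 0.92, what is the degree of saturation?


Result: 0.3957

Derivation:
Using S = Gs * w / e
S = 2.6 * 0.14 / 0.92
S = 0.3957


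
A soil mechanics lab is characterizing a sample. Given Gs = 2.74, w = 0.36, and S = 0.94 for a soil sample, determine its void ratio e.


Using the relation e = Gs * w / S
e = 2.74 * 0.36 / 0.94
e = 1.0494


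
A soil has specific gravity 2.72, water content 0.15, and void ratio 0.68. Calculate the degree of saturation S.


Using S = Gs * w / e
S = 2.72 * 0.15 / 0.68
S = 0.6


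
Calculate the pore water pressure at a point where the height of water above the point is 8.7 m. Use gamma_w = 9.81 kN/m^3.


Using u = gamma_w * h_w
u = 9.81 * 8.7
u = 85.35 kPa


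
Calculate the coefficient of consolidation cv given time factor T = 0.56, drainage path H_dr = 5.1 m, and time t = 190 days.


Using cv = T * H_dr^2 / t
H_dr^2 = 5.1^2 = 26.01
cv = 0.56 * 26.01 / 190
cv = 0.07666 m^2/day


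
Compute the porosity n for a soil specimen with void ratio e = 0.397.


Using the relation n = e / (1 + e)
n = 0.397 / (1 + 0.397)
n = 0.397 / 1.397
n = 0.2842


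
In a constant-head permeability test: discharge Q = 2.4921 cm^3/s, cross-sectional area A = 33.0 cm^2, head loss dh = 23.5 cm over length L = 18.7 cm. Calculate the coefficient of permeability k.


Compute hydraulic gradient:
i = dh / L = 23.5 / 18.7 = 1.25668
Then apply Darcy's law:
k = Q / (A * i)
k = 2.4921 / (33.0 * 1.25668)
k = 2.4921 / 41.4706
k = 0.060093 cm/s


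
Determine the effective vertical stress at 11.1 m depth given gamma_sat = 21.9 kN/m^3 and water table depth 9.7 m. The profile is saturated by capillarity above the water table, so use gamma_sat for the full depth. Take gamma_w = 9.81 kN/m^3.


Result: 229.36 kPa

Derivation:
Total stress = gamma_sat * depth
sigma = 21.9 * 11.1 = 243.09 kPa
Pore water pressure u = gamma_w * (depth - d_wt)
u = 9.81 * (11.1 - 9.7) = 13.734 kPa
Effective stress = sigma - u
sigma' = 243.09 - 13.734 = 229.36 kPa


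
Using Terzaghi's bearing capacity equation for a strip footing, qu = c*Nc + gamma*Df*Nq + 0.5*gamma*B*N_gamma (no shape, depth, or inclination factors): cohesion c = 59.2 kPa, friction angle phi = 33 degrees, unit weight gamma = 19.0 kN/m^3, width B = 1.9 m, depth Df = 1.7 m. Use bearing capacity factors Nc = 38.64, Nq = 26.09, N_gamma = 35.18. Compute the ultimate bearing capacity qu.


Compute qu = c*Nc + gamma*Df*Nq + 0.5*gamma*B*N_gamma
Term 1: 59.2 * 38.64 = 2287.488
Term 2: 19.0 * 1.7 * 26.09 = 842.707
Term 3: 0.5 * 19.0 * 1.9 * 35.18 = 634.999
qu = 2287.488 + 842.707 + 634.999
qu = 3765.19 kPa


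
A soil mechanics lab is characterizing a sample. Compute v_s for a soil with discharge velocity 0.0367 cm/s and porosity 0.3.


Using v_s = v_d / n
v_s = 0.0367 / 0.3
v_s = 0.12233 cm/s


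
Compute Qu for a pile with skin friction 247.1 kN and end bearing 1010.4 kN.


Result: 1257.5 kN

Derivation:
Using Qu = Qf + Qb
Qu = 247.1 + 1010.4
Qu = 1257.5 kN


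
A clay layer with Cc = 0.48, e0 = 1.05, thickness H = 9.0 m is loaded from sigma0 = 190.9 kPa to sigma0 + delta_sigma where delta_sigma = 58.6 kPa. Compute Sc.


Using Sc = Cc * H / (1 + e0) * log10((sigma0 + delta_sigma) / sigma0)
Stress ratio = (190.9 + 58.6) / 190.9 = 1.30697
log10(1.30697) = 0.116265
Cc * H / (1 + e0) = 0.48 * 9.0 / (1 + 1.05) = 2.10732
Sc = 2.10732 * 0.116265
Sc = 0.245 m


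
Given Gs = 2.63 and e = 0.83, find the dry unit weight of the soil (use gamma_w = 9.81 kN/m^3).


Using gamma_d = Gs * gamma_w / (1 + e)
gamma_d = 2.63 * 9.81 / (1 + 0.83)
gamma_d = 2.63 * 9.81 / 1.83
gamma_d = 14.099 kN/m^3


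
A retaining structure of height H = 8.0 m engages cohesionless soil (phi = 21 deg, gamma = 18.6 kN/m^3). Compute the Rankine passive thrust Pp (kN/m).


Compute passive earth pressure coefficient:
Kp = tan^2(45 + phi/2) = tan^2(55.5) = 2.117051
Compute passive force:
Pp = 0.5 * Kp * gamma * H^2
Pp = 0.5 * 2.117051 * 18.6 * 8.0^2
Pp = 1260.07 kN/m


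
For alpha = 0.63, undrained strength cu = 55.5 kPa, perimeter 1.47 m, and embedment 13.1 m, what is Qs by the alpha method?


Using Qs = alpha * cu * perimeter * L
Qs = 0.63 * 55.5 * 1.47 * 13.1
Qs = 673.32 kN


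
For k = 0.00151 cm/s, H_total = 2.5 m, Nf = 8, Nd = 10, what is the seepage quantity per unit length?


Result: 3.02e-05 m^3/s per m

Derivation:
Convert k to m/s for unit consistency with H:
k = 0.00151 cm/s = 0.00151 / 100 m/s = 1.51e-05 m/s
Using q = k * H * Nf / Nd
Nf / Nd = 8 / 10 = 0.8
q = 1.51e-05 * 2.5 * 0.8
q = 3.02e-05 m^3/s per m


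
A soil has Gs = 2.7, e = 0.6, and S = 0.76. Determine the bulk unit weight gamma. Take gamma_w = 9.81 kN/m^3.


Result: 19.35 kN/m^3

Derivation:
Using gamma = gamma_w * (Gs + S*e) / (1 + e)
Numerator: Gs + S*e = 2.7 + 0.76*0.6 = 3.156
Denominator: 1 + e = 1 + 0.6 = 1.6
gamma = 9.81 * 3.156 / 1.6
gamma = 19.35 kN/m^3


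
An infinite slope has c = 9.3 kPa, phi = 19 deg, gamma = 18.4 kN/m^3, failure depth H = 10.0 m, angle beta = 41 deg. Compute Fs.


Result: 0.498

Derivation:
Using Fs = c / (gamma*H*sin(beta)*cos(beta)) + tan(phi)/tan(beta)
Cohesion contribution = 9.3 / (18.4*10.0*sin(41)*cos(41))
Cohesion contribution = 0.10208
Friction contribution = tan(19)/tan(41) = 0.396104
Fs = 0.10208 + 0.396104
Fs = 0.498


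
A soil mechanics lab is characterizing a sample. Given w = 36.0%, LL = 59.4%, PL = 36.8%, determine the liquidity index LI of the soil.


First compute the plasticity index:
PI = LL - PL = 59.4 - 36.8 = 22.6
Then compute the liquidity index:
LI = (w - PL) / PI
LI = (36.0 - 36.8) / 22.6
LI = -0.035


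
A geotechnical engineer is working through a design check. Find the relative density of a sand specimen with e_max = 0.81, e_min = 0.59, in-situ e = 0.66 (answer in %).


Using Dr = (e_max - e) / (e_max - e_min) * 100
e_max - e = 0.81 - 0.66 = 0.15
e_max - e_min = 0.81 - 0.59 = 0.22
Dr = 0.15 / 0.22 * 100
Dr = 68.18 %


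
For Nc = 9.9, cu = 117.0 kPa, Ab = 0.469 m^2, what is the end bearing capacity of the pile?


Using Qb = Nc * cu * Ab
Qb = 9.9 * 117.0 * 0.469
Qb = 543.24 kN


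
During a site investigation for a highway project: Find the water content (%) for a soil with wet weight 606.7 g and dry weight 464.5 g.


Result: 30.61 %

Derivation:
Using w = (m_wet - m_dry) / m_dry * 100
m_wet - m_dry = 606.7 - 464.5 = 142.2 g
w = 142.2 / 464.5 * 100
w = 30.61 %


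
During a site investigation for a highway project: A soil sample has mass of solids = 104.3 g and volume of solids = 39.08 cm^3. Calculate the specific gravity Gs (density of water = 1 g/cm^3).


Using Gs = m_s / (V_s * rho_w)
Since rho_w = 1 g/cm^3:
Gs = 104.3 / 39.08
Gs = 2.669


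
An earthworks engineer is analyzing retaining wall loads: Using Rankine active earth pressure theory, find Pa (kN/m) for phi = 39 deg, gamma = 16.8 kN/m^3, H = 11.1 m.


Compute active earth pressure coefficient:
Ka = tan^2(45 - phi/2) = tan^2(25.5) = 0.227506
Compute active force:
Pa = 0.5 * Ka * gamma * H^2
Pa = 0.5 * 0.227506 * 16.8 * 11.1^2
Pa = 235.46 kN/m


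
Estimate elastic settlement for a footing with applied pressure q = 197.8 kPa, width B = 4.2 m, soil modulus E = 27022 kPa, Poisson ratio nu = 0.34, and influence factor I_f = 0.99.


Result: 26.918 mm

Derivation:
Using Se = q * B * (1 - nu^2) * I_f / E
1 - nu^2 = 1 - 0.34^2 = 0.8844
Se = 197.8 * 4.2 * 0.8844 * 0.99 / 27022
Se = 0.026918 m
Convert to mm: Se = 0.026918 * 1000 = 26.918 mm


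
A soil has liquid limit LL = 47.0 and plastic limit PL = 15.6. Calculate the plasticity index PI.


Result: 31.4

Derivation:
Using PI = LL - PL
PI = 47.0 - 15.6
PI = 31.4


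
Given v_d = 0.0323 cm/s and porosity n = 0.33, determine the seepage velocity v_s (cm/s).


Using v_s = v_d / n
v_s = 0.0323 / 0.33
v_s = 0.09788 cm/s


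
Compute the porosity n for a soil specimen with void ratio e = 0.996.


Result: 0.499

Derivation:
Using the relation n = e / (1 + e)
n = 0.996 / (1 + 0.996)
n = 0.996 / 1.996
n = 0.499


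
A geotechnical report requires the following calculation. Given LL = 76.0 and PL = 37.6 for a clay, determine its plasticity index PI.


Result: 38.4

Derivation:
Using PI = LL - PL
PI = 76.0 - 37.6
PI = 38.4


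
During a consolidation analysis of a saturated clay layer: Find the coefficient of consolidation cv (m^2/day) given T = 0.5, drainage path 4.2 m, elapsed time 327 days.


Result: 0.02697 m^2/day

Derivation:
Using cv = T * H_dr^2 / t
H_dr^2 = 4.2^2 = 17.64
cv = 0.5 * 17.64 / 327
cv = 0.02697 m^2/day


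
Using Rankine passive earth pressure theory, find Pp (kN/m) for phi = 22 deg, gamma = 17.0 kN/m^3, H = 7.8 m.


Result: 1136.67 kN/m

Derivation:
Compute passive earth pressure coefficient:
Kp = tan^2(45 + phi/2) = tan^2(56.0) = 2.197987
Compute passive force:
Pp = 0.5 * Kp * gamma * H^2
Pp = 0.5 * 2.197987 * 17.0 * 7.8^2
Pp = 1136.67 kN/m


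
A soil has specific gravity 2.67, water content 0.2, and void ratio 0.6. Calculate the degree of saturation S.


Result: 0.89

Derivation:
Using S = Gs * w / e
S = 2.67 * 0.2 / 0.6
S = 0.89


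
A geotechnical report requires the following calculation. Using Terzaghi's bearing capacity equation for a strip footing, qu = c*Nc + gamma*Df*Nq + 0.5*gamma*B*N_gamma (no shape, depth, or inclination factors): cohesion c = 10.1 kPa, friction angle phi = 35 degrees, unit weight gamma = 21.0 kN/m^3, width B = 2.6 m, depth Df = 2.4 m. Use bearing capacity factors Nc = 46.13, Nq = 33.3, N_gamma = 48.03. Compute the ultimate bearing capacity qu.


Result: 3455.45 kPa

Derivation:
Compute qu = c*Nc + gamma*Df*Nq + 0.5*gamma*B*N_gamma
Term 1: 10.1 * 46.13 = 465.913
Term 2: 21.0 * 2.4 * 33.3 = 1678.32
Term 3: 0.5 * 21.0 * 2.6 * 48.03 = 1311.219
qu = 465.913 + 1678.32 + 1311.219
qu = 3455.45 kPa


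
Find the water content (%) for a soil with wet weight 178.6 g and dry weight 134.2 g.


Result: 33.08 %

Derivation:
Using w = (m_wet - m_dry) / m_dry * 100
m_wet - m_dry = 178.6 - 134.2 = 44.4 g
w = 44.4 / 134.2 * 100
w = 33.08 %


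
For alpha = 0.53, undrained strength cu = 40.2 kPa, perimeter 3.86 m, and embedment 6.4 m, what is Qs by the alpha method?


Using Qs = alpha * cu * perimeter * L
Qs = 0.53 * 40.2 * 3.86 * 6.4
Qs = 526.34 kN


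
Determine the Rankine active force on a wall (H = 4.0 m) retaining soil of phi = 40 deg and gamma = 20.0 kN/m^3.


Result: 34.79 kN/m

Derivation:
Compute active earth pressure coefficient:
Ka = tan^2(45 - phi/2) = tan^2(25.0) = 0.217443
Compute active force:
Pa = 0.5 * Ka * gamma * H^2
Pa = 0.5 * 0.217443 * 20.0 * 4.0^2
Pa = 34.79 kN/m


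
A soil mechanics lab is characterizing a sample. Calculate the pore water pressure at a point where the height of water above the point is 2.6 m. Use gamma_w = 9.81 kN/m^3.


Result: 25.51 kPa

Derivation:
Using u = gamma_w * h_w
u = 9.81 * 2.6
u = 25.51 kPa


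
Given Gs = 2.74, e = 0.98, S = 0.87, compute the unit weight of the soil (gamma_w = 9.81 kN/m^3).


Using gamma = gamma_w * (Gs + S*e) / (1 + e)
Numerator: Gs + S*e = 2.74 + 0.87*0.98 = 3.5926
Denominator: 1 + e = 1 + 0.98 = 1.98
gamma = 9.81 * 3.5926 / 1.98
gamma = 17.8 kN/m^3


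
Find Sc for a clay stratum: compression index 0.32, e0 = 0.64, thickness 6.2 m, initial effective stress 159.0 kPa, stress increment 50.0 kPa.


Using Sc = Cc * H / (1 + e0) * log10((sigma0 + delta_sigma) / sigma0)
Stress ratio = (159.0 + 50.0) / 159.0 = 1.31447
log10(1.31447) = 0.118749
Cc * H / (1 + e0) = 0.32 * 6.2 / (1 + 0.64) = 1.20976
Sc = 1.20976 * 0.118749
Sc = 0.1437 m


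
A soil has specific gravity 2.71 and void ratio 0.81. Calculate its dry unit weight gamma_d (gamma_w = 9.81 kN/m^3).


Using gamma_d = Gs * gamma_w / (1 + e)
gamma_d = 2.71 * 9.81 / (1 + 0.81)
gamma_d = 2.71 * 9.81 / 1.81
gamma_d = 14.688 kN/m^3


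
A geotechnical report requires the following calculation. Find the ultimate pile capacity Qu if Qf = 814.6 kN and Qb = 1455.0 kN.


Using Qu = Qf + Qb
Qu = 814.6 + 1455.0
Qu = 2269.6 kN


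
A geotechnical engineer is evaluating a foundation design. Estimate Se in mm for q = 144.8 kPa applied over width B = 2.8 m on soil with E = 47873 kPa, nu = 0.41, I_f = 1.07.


Using Se = q * B * (1 - nu^2) * I_f / E
1 - nu^2 = 1 - 0.41^2 = 0.8319
Se = 144.8 * 2.8 * 0.8319 * 1.07 / 47873
Se = 0.007539 m
Convert to mm: Se = 0.007539 * 1000 = 7.539 mm


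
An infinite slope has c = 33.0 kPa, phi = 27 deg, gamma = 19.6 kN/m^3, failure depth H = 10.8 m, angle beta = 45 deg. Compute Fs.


Using Fs = c / (gamma*H*sin(beta)*cos(beta)) + tan(phi)/tan(beta)
Cohesion contribution = 33.0 / (19.6*10.8*sin(45)*cos(45))
Cohesion contribution = 0.311791
Friction contribution = tan(27)/tan(45) = 0.509525
Fs = 0.311791 + 0.509525
Fs = 0.821


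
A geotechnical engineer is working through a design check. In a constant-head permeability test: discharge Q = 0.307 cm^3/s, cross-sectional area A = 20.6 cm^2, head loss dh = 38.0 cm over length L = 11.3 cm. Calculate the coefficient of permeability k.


Compute hydraulic gradient:
i = dh / L = 38.0 / 11.3 = 3.36283
Then apply Darcy's law:
k = Q / (A * i)
k = 0.307 / (20.6 * 3.36283)
k = 0.307 / 69.2743
k = 0.004432 cm/s


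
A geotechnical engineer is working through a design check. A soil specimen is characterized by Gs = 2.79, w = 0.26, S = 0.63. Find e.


Result: 1.1514

Derivation:
Using the relation e = Gs * w / S
e = 2.79 * 0.26 / 0.63
e = 1.1514


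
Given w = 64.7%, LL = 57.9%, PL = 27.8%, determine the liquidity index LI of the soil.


First compute the plasticity index:
PI = LL - PL = 57.9 - 27.8 = 30.1
Then compute the liquidity index:
LI = (w - PL) / PI
LI = (64.7 - 27.8) / 30.1
LI = 1.226


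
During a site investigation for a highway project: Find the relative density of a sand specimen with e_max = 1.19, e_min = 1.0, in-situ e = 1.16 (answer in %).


Using Dr = (e_max - e) / (e_max - e_min) * 100
e_max - e = 1.19 - 1.16 = 0.03
e_max - e_min = 1.19 - 1.0 = 0.19
Dr = 0.03 / 0.19 * 100
Dr = 15.79 %


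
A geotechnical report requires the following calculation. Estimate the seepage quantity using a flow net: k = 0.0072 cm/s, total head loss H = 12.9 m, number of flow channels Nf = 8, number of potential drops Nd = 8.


Convert k to m/s for unit consistency with H:
k = 0.0072 cm/s = 0.0072 / 100 m/s = 7.2e-05 m/s
Using q = k * H * Nf / Nd
Nf / Nd = 8 / 8 = 1.0
q = 7.2e-05 * 12.9 * 1.0
q = 0.0009288 m^3/s per m


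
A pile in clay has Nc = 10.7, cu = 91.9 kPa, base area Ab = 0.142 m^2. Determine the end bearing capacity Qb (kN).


Using Qb = Nc * cu * Ab
Qb = 10.7 * 91.9 * 0.142
Qb = 139.63 kN


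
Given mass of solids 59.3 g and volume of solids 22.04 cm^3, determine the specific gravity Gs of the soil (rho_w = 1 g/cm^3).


Using Gs = m_s / (V_s * rho_w)
Since rho_w = 1 g/cm^3:
Gs = 59.3 / 22.04
Gs = 2.691


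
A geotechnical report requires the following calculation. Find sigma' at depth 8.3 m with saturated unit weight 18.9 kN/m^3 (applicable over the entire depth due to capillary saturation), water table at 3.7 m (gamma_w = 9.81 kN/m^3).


Total stress = gamma_sat * depth
sigma = 18.9 * 8.3 = 156.87 kPa
Pore water pressure u = gamma_w * (depth - d_wt)
u = 9.81 * (8.3 - 3.7) = 45.126 kPa
Effective stress = sigma - u
sigma' = 156.87 - 45.126 = 111.74 kPa


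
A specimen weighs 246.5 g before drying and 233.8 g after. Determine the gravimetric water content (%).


Result: 5.43 %

Derivation:
Using w = (m_wet - m_dry) / m_dry * 100
m_wet - m_dry = 246.5 - 233.8 = 12.7 g
w = 12.7 / 233.8 * 100
w = 5.43 %


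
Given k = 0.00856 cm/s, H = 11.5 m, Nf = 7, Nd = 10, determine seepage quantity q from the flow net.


Result: 0.0006891 m^3/s per m

Derivation:
Convert k to m/s for unit consistency with H:
k = 0.00856 cm/s = 0.00856 / 100 m/s = 8.56e-05 m/s
Using q = k * H * Nf / Nd
Nf / Nd = 7 / 10 = 0.7
q = 8.56e-05 * 11.5 * 0.7
q = 0.0006891 m^3/s per m


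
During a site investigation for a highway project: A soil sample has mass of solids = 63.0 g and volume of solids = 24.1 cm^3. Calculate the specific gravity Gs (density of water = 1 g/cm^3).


Using Gs = m_s / (V_s * rho_w)
Since rho_w = 1 g/cm^3:
Gs = 63.0 / 24.1
Gs = 2.614


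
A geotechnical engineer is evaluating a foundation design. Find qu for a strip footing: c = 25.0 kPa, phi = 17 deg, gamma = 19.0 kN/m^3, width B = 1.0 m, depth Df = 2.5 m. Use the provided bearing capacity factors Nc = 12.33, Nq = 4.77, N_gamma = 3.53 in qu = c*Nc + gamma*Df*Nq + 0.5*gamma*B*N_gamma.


Result: 568.36 kPa

Derivation:
Compute qu = c*Nc + gamma*Df*Nq + 0.5*gamma*B*N_gamma
Term 1: 25.0 * 12.33 = 308.25
Term 2: 19.0 * 2.5 * 4.77 = 226.575
Term 3: 0.5 * 19.0 * 1.0 * 3.53 = 33.535
qu = 308.25 + 226.575 + 33.535
qu = 568.36 kPa


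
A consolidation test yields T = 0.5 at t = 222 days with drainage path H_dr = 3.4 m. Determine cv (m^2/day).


Result: 0.02604 m^2/day

Derivation:
Using cv = T * H_dr^2 / t
H_dr^2 = 3.4^2 = 11.56
cv = 0.5 * 11.56 / 222
cv = 0.02604 m^2/day


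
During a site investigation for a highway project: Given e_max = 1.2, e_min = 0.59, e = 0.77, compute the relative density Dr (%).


Result: 70.49 %

Derivation:
Using Dr = (e_max - e) / (e_max - e_min) * 100
e_max - e = 1.2 - 0.77 = 0.43
e_max - e_min = 1.2 - 0.59 = 0.61
Dr = 0.43 / 0.61 * 100
Dr = 70.49 %


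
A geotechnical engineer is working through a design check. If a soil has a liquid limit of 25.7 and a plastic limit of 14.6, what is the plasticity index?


Using PI = LL - PL
PI = 25.7 - 14.6
PI = 11.1


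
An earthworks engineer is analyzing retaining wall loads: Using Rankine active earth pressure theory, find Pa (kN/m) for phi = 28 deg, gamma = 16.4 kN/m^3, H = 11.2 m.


Compute active earth pressure coefficient:
Ka = tan^2(45 - phi/2) = tan^2(31.0) = 0.361033
Compute active force:
Pa = 0.5 * Ka * gamma * H^2
Pa = 0.5 * 0.361033 * 16.4 * 11.2^2
Pa = 371.36 kN/m


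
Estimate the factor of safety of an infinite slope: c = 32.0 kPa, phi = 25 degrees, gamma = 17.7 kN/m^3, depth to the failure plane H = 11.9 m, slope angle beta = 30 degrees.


Using Fs = c / (gamma*H*sin(beta)*cos(beta)) + tan(phi)/tan(beta)
Cohesion contribution = 32.0 / (17.7*11.9*sin(30)*cos(30))
Cohesion contribution = 0.350856
Friction contribution = tan(25)/tan(30) = 0.807669
Fs = 0.350856 + 0.807669
Fs = 1.159


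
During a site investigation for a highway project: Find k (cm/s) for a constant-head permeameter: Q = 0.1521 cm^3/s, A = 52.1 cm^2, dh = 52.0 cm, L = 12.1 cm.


Result: 0.000679 cm/s

Derivation:
Compute hydraulic gradient:
i = dh / L = 52.0 / 12.1 = 4.29752
Then apply Darcy's law:
k = Q / (A * i)
k = 0.1521 / (52.1 * 4.29752)
k = 0.1521 / 223.901
k = 0.000679 cm/s


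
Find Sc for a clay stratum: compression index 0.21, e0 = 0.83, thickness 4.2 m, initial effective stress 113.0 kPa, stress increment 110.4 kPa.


Using Sc = Cc * H / (1 + e0) * log10((sigma0 + delta_sigma) / sigma0)
Stress ratio = (113.0 + 110.4) / 113.0 = 1.97699
log10(1.97699) = 0.296005
Cc * H / (1 + e0) = 0.21 * 4.2 / (1 + 0.83) = 0.481967
Sc = 0.481967 * 0.296005
Sc = 0.1427 m


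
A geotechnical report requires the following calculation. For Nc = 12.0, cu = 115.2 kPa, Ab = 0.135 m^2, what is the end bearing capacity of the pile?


Result: 186.62 kN

Derivation:
Using Qb = Nc * cu * Ab
Qb = 12.0 * 115.2 * 0.135
Qb = 186.62 kN


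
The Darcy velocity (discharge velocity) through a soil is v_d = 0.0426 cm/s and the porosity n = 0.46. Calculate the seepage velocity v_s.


Result: 0.09261 cm/s

Derivation:
Using v_s = v_d / n
v_s = 0.0426 / 0.46
v_s = 0.09261 cm/s


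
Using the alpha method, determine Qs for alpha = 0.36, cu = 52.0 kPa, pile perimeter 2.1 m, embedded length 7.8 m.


Using Qs = alpha * cu * perimeter * L
Qs = 0.36 * 52.0 * 2.1 * 7.8
Qs = 306.63 kN


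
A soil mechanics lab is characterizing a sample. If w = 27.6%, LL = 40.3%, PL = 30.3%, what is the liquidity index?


Result: -0.27

Derivation:
First compute the plasticity index:
PI = LL - PL = 40.3 - 30.3 = 10.0
Then compute the liquidity index:
LI = (w - PL) / PI
LI = (27.6 - 30.3) / 10.0
LI = -0.27


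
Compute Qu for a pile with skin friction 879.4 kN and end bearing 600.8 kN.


Result: 1480.2 kN

Derivation:
Using Qu = Qf + Qb
Qu = 879.4 + 600.8
Qu = 1480.2 kN


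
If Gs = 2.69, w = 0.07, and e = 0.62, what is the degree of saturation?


Using S = Gs * w / e
S = 2.69 * 0.07 / 0.62
S = 0.3037


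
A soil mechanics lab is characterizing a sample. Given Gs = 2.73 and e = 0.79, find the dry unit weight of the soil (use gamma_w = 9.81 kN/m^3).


Using gamma_d = Gs * gamma_w / (1 + e)
gamma_d = 2.73 * 9.81 / (1 + 0.79)
gamma_d = 2.73 * 9.81 / 1.79
gamma_d = 14.962 kN/m^3


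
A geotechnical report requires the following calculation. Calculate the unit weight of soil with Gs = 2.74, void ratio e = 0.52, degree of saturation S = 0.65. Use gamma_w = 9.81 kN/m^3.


Using gamma = gamma_w * (Gs + S*e) / (1 + e)
Numerator: Gs + S*e = 2.74 + 0.65*0.52 = 3.078
Denominator: 1 + e = 1 + 0.52 = 1.52
gamma = 9.81 * 3.078 / 1.52
gamma = 19.865 kN/m^3


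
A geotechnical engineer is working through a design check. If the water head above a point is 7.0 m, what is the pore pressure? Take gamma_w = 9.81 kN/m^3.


Using u = gamma_w * h_w
u = 9.81 * 7.0
u = 68.67 kPa


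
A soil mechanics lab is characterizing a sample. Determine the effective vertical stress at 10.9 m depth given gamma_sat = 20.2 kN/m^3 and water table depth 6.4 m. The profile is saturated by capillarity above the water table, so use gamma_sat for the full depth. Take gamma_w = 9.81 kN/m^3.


Result: 176.04 kPa

Derivation:
Total stress = gamma_sat * depth
sigma = 20.2 * 10.9 = 220.18 kPa
Pore water pressure u = gamma_w * (depth - d_wt)
u = 9.81 * (10.9 - 6.4) = 44.145 kPa
Effective stress = sigma - u
sigma' = 220.18 - 44.145 = 176.04 kPa


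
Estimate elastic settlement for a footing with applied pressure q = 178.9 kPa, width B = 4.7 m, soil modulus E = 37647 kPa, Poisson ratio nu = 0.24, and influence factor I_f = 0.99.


Using Se = q * B * (1 - nu^2) * I_f / E
1 - nu^2 = 1 - 0.24^2 = 0.9424
Se = 178.9 * 4.7 * 0.9424 * 0.99 / 37647
Se = 0.020838 m
Convert to mm: Se = 0.020838 * 1000 = 20.838 mm


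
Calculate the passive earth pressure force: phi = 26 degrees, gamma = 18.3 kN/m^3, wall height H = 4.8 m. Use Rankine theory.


Compute passive earth pressure coefficient:
Kp = tan^2(45 + phi/2) = tan^2(58.0) = 2.561071
Compute passive force:
Pp = 0.5 * Kp * gamma * H^2
Pp = 0.5 * 2.561071 * 18.3 * 4.8^2
Pp = 539.91 kN/m


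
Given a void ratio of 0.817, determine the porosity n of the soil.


Using the relation n = e / (1 + e)
n = 0.817 / (1 + 0.817)
n = 0.817 / 1.817
n = 0.4496


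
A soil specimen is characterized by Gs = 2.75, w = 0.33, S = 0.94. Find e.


Using the relation e = Gs * w / S
e = 2.75 * 0.33 / 0.94
e = 0.9654


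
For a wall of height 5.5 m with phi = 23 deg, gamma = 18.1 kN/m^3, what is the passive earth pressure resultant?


Compute passive earth pressure coefficient:
Kp = tan^2(45 + phi/2) = tan^2(56.5) = 2.282623
Compute passive force:
Pp = 0.5 * Kp * gamma * H^2
Pp = 0.5 * 2.282623 * 18.1 * 5.5^2
Pp = 624.9 kN/m


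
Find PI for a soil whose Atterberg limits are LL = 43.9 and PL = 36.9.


Using PI = LL - PL
PI = 43.9 - 36.9
PI = 7.0


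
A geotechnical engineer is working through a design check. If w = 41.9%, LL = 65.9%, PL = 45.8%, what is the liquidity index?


Result: -0.194

Derivation:
First compute the plasticity index:
PI = LL - PL = 65.9 - 45.8 = 20.1
Then compute the liquidity index:
LI = (w - PL) / PI
LI = (41.9 - 45.8) / 20.1
LI = -0.194


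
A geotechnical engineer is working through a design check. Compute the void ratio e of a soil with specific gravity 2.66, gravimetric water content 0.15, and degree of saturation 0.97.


Using the relation e = Gs * w / S
e = 2.66 * 0.15 / 0.97
e = 0.4113


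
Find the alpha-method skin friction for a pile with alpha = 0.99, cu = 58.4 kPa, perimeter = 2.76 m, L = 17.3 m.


Using Qs = alpha * cu * perimeter * L
Qs = 0.99 * 58.4 * 2.76 * 17.3
Qs = 2760.6 kN


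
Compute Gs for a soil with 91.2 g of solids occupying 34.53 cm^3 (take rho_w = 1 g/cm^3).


Result: 2.641

Derivation:
Using Gs = m_s / (V_s * rho_w)
Since rho_w = 1 g/cm^3:
Gs = 91.2 / 34.53
Gs = 2.641


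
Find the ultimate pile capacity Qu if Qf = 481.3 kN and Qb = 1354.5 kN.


Result: 1835.8 kN

Derivation:
Using Qu = Qf + Qb
Qu = 481.3 + 1354.5
Qu = 1835.8 kN


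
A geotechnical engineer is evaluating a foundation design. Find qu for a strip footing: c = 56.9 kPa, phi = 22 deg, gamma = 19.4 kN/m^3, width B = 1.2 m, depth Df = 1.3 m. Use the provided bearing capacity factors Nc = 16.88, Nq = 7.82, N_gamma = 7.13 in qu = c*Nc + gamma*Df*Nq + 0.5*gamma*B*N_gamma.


Compute qu = c*Nc + gamma*Df*Nq + 0.5*gamma*B*N_gamma
Term 1: 56.9 * 16.88 = 960.472
Term 2: 19.4 * 1.3 * 7.82 = 197.2204
Term 3: 0.5 * 19.4 * 1.2 * 7.13 = 82.9932
qu = 960.472 + 197.2204 + 82.9932
qu = 1240.69 kPa


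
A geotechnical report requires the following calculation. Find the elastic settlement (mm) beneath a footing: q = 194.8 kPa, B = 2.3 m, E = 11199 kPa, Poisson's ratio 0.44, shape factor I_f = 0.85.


Result: 27.422 mm

Derivation:
Using Se = q * B * (1 - nu^2) * I_f / E
1 - nu^2 = 1 - 0.44^2 = 0.8064
Se = 194.8 * 2.3 * 0.8064 * 0.85 / 11199
Se = 0.027422 m
Convert to mm: Se = 0.027422 * 1000 = 27.422 mm


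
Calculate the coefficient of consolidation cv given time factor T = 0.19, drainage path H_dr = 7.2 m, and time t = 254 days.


Result: 0.03878 m^2/day

Derivation:
Using cv = T * H_dr^2 / t
H_dr^2 = 7.2^2 = 51.84
cv = 0.19 * 51.84 / 254
cv = 0.03878 m^2/day


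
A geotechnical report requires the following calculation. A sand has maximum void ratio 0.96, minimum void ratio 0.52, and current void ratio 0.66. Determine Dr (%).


Using Dr = (e_max - e) / (e_max - e_min) * 100
e_max - e = 0.96 - 0.66 = 0.3
e_max - e_min = 0.96 - 0.52 = 0.44
Dr = 0.3 / 0.44 * 100
Dr = 68.18 %


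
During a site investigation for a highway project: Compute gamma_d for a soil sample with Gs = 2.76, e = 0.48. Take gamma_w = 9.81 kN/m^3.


Using gamma_d = Gs * gamma_w / (1 + e)
gamma_d = 2.76 * 9.81 / (1 + 0.48)
gamma_d = 2.76 * 9.81 / 1.48
gamma_d = 18.294 kN/m^3


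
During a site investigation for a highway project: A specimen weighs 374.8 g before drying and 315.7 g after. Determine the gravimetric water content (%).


Using w = (m_wet - m_dry) / m_dry * 100
m_wet - m_dry = 374.8 - 315.7 = 59.1 g
w = 59.1 / 315.7 * 100
w = 18.72 %


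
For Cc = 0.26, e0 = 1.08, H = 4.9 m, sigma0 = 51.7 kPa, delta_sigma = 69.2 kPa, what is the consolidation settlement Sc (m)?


Using Sc = Cc * H / (1 + e0) * log10((sigma0 + delta_sigma) / sigma0)
Stress ratio = (51.7 + 69.2) / 51.7 = 2.33849
log10(2.33849) = 0.368936
Cc * H / (1 + e0) = 0.26 * 4.9 / (1 + 1.08) = 0.6125
Sc = 0.6125 * 0.368936
Sc = 0.226 m


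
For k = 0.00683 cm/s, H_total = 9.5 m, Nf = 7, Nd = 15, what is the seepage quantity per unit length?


Convert k to m/s for unit consistency with H:
k = 0.00683 cm/s = 0.00683 / 100 m/s = 6.83e-05 m/s
Using q = k * H * Nf / Nd
Nf / Nd = 7 / 15 = 0.4667
q = 6.83e-05 * 9.5 * 0.4667
q = 0.0003028 m^3/s per m


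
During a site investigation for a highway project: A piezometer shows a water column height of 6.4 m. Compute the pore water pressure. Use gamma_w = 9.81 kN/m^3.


Using u = gamma_w * h_w
u = 9.81 * 6.4
u = 62.78 kPa


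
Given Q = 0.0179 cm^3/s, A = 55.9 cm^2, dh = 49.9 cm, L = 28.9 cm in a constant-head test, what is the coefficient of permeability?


Compute hydraulic gradient:
i = dh / L = 49.9 / 28.9 = 1.72664
Then apply Darcy's law:
k = Q / (A * i)
k = 0.0179 / (55.9 * 1.72664)
k = 0.0179 / 96.5194
k = 0.000185 cm/s


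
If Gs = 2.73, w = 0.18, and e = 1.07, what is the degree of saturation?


Result: 0.4593

Derivation:
Using S = Gs * w / e
S = 2.73 * 0.18 / 1.07
S = 0.4593


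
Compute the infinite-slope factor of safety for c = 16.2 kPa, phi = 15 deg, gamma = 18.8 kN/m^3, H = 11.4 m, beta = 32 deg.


Result: 0.597

Derivation:
Using Fs = c / (gamma*H*sin(beta)*cos(beta)) + tan(phi)/tan(beta)
Cohesion contribution = 16.2 / (18.8*11.4*sin(32)*cos(32))
Cohesion contribution = 0.168199
Friction contribution = tan(15)/tan(32) = 0.428808
Fs = 0.168199 + 0.428808
Fs = 0.597


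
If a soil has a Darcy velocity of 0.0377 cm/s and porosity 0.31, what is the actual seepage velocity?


Using v_s = v_d / n
v_s = 0.0377 / 0.31
v_s = 0.12161 cm/s


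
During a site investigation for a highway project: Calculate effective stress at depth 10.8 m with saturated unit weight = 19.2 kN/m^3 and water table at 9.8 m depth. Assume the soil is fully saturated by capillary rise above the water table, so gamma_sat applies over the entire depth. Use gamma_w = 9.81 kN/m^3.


Total stress = gamma_sat * depth
sigma = 19.2 * 10.8 = 207.36 kPa
Pore water pressure u = gamma_w * (depth - d_wt)
u = 9.81 * (10.8 - 9.8) = 9.81 kPa
Effective stress = sigma - u
sigma' = 207.36 - 9.81 = 197.55 kPa
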